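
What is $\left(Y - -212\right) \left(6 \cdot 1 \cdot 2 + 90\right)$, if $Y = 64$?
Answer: $28152$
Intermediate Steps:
$\left(Y - -212\right) \left(6 \cdot 1 \cdot 2 + 90\right) = \left(64 - -212\right) \left(6 \cdot 1 \cdot 2 + 90\right) = \left(64 + 212\right) \left(6 \cdot 2 + 90\right) = 276 \left(12 + 90\right) = 276 \cdot 102 = 28152$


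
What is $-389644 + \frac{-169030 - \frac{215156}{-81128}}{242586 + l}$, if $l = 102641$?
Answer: $- \frac{2728249419403687}{7001894014} \approx -3.8964 \cdot 10^{5}$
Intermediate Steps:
$-389644 + \frac{-169030 - \frac{215156}{-81128}}{242586 + l} = -389644 + \frac{-169030 - \frac{215156}{-81128}}{242586 + 102641} = -389644 + \frac{-169030 - - \frac{53789}{20282}}{345227} = -389644 + \left(-169030 + \frac{53789}{20282}\right) \frac{1}{345227} = -389644 - \frac{3428212671}{7001894014} = - \frac{2728249419403687}{7001894014}$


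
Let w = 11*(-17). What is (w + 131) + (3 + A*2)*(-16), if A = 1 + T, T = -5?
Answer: 24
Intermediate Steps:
A = -4 (A = 1 - 5 = -4)
w = -187
(w + 131) + (3 + A*2)*(-16) = (-187 + 131) + (3 - 4*2)*(-16) = -56 + (3 - 8)*(-16) = -56 - 5*(-16) = -56 + 80 = 24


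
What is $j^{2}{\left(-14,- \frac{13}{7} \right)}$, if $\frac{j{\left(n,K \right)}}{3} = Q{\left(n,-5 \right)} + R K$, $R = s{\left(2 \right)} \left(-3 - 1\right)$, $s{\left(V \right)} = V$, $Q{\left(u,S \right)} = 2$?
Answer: $\frac{125316}{49} \approx 2557.5$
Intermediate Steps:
$R = -8$ ($R = 2 \left(-3 - 1\right) = 2 \left(-4\right) = -8$)
$j{\left(n,K \right)} = 6 - 24 K$ ($j{\left(n,K \right)} = 3 \left(2 - 8 K\right) = 6 - 24 K$)
$j^{2}{\left(-14,- \frac{13}{7} \right)} = \left(6 - 24 \left(- \frac{13}{7}\right)\right)^{2} = \left(6 - 24 \left(\left(-13\right) \frac{1}{7}\right)\right)^{2} = \left(6 - - \frac{312}{7}\right)^{2} = \left(6 + \frac{312}{7}\right)^{2} = \left(\frac{354}{7}\right)^{2} = \frac{125316}{49}$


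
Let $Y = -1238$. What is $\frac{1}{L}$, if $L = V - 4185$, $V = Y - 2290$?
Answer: $- \frac{1}{7713} \approx -0.00012965$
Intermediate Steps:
$V = -3528$ ($V = -1238 - 2290 = -3528$)
$L = -7713$ ($L = -3528 - 4185 = -7713$)
$\frac{1}{L} = \frac{1}{-7713} = - \frac{1}{7713}$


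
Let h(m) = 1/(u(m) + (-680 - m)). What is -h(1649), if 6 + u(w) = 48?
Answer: 1/2287 ≈ 0.00043725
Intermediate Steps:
u(w) = 42 (u(w) = -6 + 48 = 42)
h(m) = 1/(-638 - m) (h(m) = 1/(42 + (-680 - m)) = 1/(-638 - m))
-h(1649) = -(-1)/(638 + 1649) = -(-1)/2287 = -1*(-1/2287) = 1/2287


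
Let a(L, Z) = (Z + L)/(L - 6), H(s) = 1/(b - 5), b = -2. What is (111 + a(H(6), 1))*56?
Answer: 266952/43 ≈ 6208.2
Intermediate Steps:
H(s) = -1/7 (H(s) = 1/(-2 - 5) = 1/(-7) = -1/7)
a(L, Z) = (L + Z)/(-6 + L)
(111 + a(H(6), 1))*56 = (111 + (-1/7 + 1)/(-6 - 1/7))*56 = (111 + (6/7)/(-43/7))*56 = (111 - 7/43*6/7)*56 = (111 - 6/43)*56 = (4767/43)*56 = 266952/43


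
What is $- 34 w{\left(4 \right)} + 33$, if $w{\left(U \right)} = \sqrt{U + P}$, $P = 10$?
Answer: $33 - 34 \sqrt{14} \approx -94.216$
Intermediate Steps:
$w{\left(U \right)} = \sqrt{10 + U}$ ($w{\left(U \right)} = \sqrt{U + 10} = \sqrt{10 + U}$)
$- 34 w{\left(4 \right)} + 33 = - 34 \sqrt{10 + 4} + 33 = - 34 \sqrt{14} + 33 = 33 - 34 \sqrt{14}$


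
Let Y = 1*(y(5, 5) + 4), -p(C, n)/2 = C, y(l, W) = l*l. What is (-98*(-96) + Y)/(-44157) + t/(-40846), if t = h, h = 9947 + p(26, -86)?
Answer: -822397217/1803636822 ≈ -0.45597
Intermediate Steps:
y(l, W) = l**2
p(C, n) = -2*C
Y = 29 (Y = 1*(5**2 + 4) = 1*(25 + 4) = 1*29 = 29)
h = 9895 (h = 9947 - 2*26 = 9947 - 52 = 9895)
t = 9895
(-98*(-96) + Y)/(-44157) + t/(-40846) = (-98*(-96) + 29)/(-44157) + 9895/(-40846) = (9408 + 29)*(-1/44157) + 9895*(-1/40846) = 9437*(-1/44157) - 9895/40846 = -9437/44157 - 9895/40846 = -822397217/1803636822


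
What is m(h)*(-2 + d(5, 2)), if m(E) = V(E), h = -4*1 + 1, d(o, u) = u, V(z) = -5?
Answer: 0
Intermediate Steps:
h = -3 (h = -4 + 1 = -3)
m(E) = -5
m(h)*(-2 + d(5, 2)) = -5*(-2 + 2) = -5*0 = 0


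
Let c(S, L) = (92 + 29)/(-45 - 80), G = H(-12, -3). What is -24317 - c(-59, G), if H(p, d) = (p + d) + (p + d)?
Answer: -3039504/125 ≈ -24316.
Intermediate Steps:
H(p, d) = 2*d + 2*p (H(p, d) = (d + p) + (d + p) = 2*d + 2*p)
G = -30 (G = 2*(-3) + 2*(-12) = -6 - 24 = -30)
c(S, L) = -121/125 (c(S, L) = 121/(-125) = 121*(-1/125) = -121/125)
-24317 - c(-59, G) = -24317 - 1*(-121/125) = -24317 + 121/125 = -3039504/125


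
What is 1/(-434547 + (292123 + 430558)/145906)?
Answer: -145906/63402291901 ≈ -2.3013e-6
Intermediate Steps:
1/(-434547 + (292123 + 430558)/145906) = 1/(-434547 + 722681*(1/145906)) = 1/(-434547 + 722681/145906) = 1/(-63402291901/145906) = -145906/63402291901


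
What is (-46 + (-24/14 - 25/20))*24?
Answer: -8226/7 ≈ -1175.1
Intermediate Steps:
(-46 + (-24/14 - 25/20))*24 = (-46 + (-24*1/14 - 25*1/20))*24 = (-46 + (-12/7 - 5/4))*24 = (-46 - 83/28)*24 = -1371/28*24 = -8226/7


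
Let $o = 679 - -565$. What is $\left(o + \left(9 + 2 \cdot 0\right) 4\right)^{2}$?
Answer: $1638400$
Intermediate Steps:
$o = 1244$ ($o = 679 + 565 = 1244$)
$\left(o + \left(9 + 2 \cdot 0\right) 4\right)^{2} = \left(1244 + \left(9 + 2 \cdot 0\right) 4\right)^{2} = \left(1244 + \left(9 + 0\right) 4\right)^{2} = \left(1244 + 9 \cdot 4\right)^{2} = \left(1244 + 36\right)^{2} = 1280^{2} = 1638400$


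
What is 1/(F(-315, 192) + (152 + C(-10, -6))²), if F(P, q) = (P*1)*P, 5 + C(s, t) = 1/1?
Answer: 1/121129 ≈ 8.2557e-6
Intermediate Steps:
C(s, t) = -4 (C(s, t) = -5 + 1/1 = -5 + 1 = -4)
F(P, q) = P² (F(P, q) = P*P = P²)
1/(F(-315, 192) + (152 + C(-10, -6))²) = 1/((-315)² + (152 - 4)²) = 1/(99225 + 148²) = 1/(99225 + 21904) = 1/121129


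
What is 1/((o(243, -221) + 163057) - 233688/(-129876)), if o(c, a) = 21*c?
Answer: 10823/1820015154 ≈ 5.9467e-6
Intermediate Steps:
1/((o(243, -221) + 163057) - 233688/(-129876)) = 1/((21*243 + 163057) - 233688/(-129876)) = 1/((5103 + 163057) - 233688*(-1/129876)) = 1/(168160 + 19474/10823) = 1/(1820015154/10823) = 10823/1820015154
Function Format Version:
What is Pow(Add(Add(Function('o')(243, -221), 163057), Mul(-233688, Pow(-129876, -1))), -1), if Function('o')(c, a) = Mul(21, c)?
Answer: Rational(10823, 1820015154) ≈ 5.9467e-6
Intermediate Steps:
Pow(Add(Add(Function('o')(243, -221), 163057), Mul(-233688, Pow(-129876, -1))), -1) = Pow(Add(Add(Mul(21, 243), 163057), Mul(-233688, Pow(-129876, -1))), -1) = Pow(Add(Add(5103, 163057), Mul(-233688, Rational(-1, 129876))), -1) = Pow(Add(168160, Rational(19474, 10823)), -1) = Pow(Rational(1820015154, 10823), -1) = Rational(10823, 1820015154)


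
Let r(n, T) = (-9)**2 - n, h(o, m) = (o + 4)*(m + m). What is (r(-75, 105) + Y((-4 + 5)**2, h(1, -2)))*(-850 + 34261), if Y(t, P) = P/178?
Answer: 463544214/89 ≈ 5.2084e+6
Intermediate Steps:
h(o, m) = 2*m*(4 + o) (h(o, m) = (4 + o)*(2*m) = 2*m*(4 + o))
r(n, T) = 81 - n
Y(t, P) = P/178 (Y(t, P) = P*(1/178) = P/178)
(r(-75, 105) + Y((-4 + 5)**2, h(1, -2)))*(-850 + 34261) = ((81 - 1*(-75)) + (2*(-2)*(4 + 1))/178)*(-850 + 34261) = ((81 + 75) + (2*(-2)*5)/178)*33411 = (156 + (1/178)*(-20))*33411 = (156 - 10/89)*33411 = (13874/89)*33411 = 463544214/89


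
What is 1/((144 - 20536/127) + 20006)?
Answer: 127/2538514 ≈ 5.0029e-5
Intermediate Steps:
1/((144 - 20536/127) + 20006) = 1/(-2248/127 + 20006) = 1/(2538514/127) = 127/2538514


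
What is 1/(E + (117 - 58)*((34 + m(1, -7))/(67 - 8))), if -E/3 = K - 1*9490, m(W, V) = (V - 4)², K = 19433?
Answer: -1/29674 ≈ -3.3700e-5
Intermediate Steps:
m(W, V) = (-4 + V)²
E = -29829 (E = -3*(19433 - 1*9490) = -3*(19433 - 9490) = -3*9943 = -29829)
1/(E + (117 - 58)*((34 + m(1, -7))/(67 - 8))) = 1/(-29829 + (117 - 58)*((34 + (-4 - 7)²)/(67 - 8))) = 1/(-29829 + 59*((34 + (-11)²)/59)) = 1/(-29829 + 59*((34 + 121)*(1/59))) = 1/(-29829 + 59*(155*(1/59))) = 1/(-29829 + 59*(155/59)) = 1/(-29829 + 155) = 1/(-29674) = -1/29674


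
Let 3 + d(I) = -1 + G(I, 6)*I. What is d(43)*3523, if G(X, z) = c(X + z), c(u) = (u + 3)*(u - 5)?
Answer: 346592740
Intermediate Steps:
c(u) = (-5 + u)*(3 + u) (c(u) = (3 + u)*(-5 + u) = (-5 + u)*(3 + u))
G(X, z) = -15 + (X + z)² - 2*X - 2*z (G(X, z) = -15 + (X + z)² - 2*(X + z) = -15 + (X + z)² + (-2*X - 2*z) = -15 + (X + z)² - 2*X - 2*z)
d(I) = -4 + I*(-27 + (6 + I)² - 2*I) (d(I) = -3 + (-1 + (-15 + (I + 6)² - 2*I - 2*6)*I) = -3 + (-1 + (-15 + (6 + I)² - 2*I - 12)*I) = -3 + (-1 + (-27 + (6 + I)² - 2*I)*I) = -3 + (-1 + I*(-27 + (6 + I)² - 2*I)) = -4 + I*(-27 + (6 + I)² - 2*I))
d(43)*3523 = (-4 + 43³ + 9*43 + 10*43²)*3523 = (-4 + 79507 + 387 + 10*1849)*3523 = (-4 + 79507 + 387 + 18490)*3523 = 98380*3523 = 346592740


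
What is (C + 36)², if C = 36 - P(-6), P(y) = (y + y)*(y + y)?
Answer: 5184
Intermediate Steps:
P(y) = 4*y² (P(y) = (2*y)*(2*y) = 4*y²)
C = -108 (C = 36 - 4*(-6)² = 36 - 4*36 = 36 - 1*144 = 36 - 144 = -108)
(C + 36)² = (-108 + 36)² = (-72)² = 5184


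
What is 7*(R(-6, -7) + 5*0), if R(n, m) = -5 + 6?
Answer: 7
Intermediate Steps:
R(n, m) = 1
7*(R(-6, -7) + 5*0) = 7*(1 + 5*0) = 7*(1 + 0) = 7*1 = 7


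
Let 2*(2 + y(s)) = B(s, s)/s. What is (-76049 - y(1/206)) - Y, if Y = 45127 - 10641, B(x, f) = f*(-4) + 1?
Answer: -110634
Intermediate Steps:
B(x, f) = 1 - 4*f (B(x, f) = -4*f + 1 = 1 - 4*f)
Y = 34486
y(s) = -2 + (1 - 4*s)/(2*s) (y(s) = -2 + ((1 - 4*s)/s)/2 = -2 + (1 - 4*s)/(2*s))
(-76049 - y(1/206)) - Y = (-76049 - (-4 + 1/(2*(1/206)))) - 1*34486 = (-76049 - (-4 + 1/(2*(1/206)))) - 34486 = (-76049 - (-4 + (½)*206)) - 34486 = (-76049 - (-4 + 103)) - 34486 = (-76049 - 1*99) - 34486 = (-76049 - 99) - 34486 = -76148 - 34486 = -110634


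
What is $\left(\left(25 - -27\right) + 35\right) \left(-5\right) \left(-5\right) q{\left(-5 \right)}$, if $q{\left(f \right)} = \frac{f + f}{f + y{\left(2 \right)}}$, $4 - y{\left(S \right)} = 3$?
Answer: $\frac{10875}{2} \approx 5437.5$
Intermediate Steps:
$y{\left(S \right)} = 1$ ($y{\left(S \right)} = 4 - 3 = 1$)
$q{\left(f \right)} = \frac{2 f}{1 + f}$ ($q{\left(f \right)} = \frac{f + f}{f + 1} = \frac{2 f}{1 + f}$)
$\left(\left(25 - -27\right) + 35\right) \left(-5\right) \left(-5\right) q{\left(-5 \right)} = \left(\left(25 - -27\right) + 35\right) \left(-5\right) \left(-5\right) 2 \left(-5\right) \frac{1}{1 - 5} = \left(\left(25 + 27\right) + 35\right) 25 \cdot 2 \left(-5\right) \frac{1}{-4} = \left(52 + 35\right) 25 \cdot 2 \left(-5\right) \left(- \frac{1}{4}\right) = 87 \cdot 25 \cdot \frac{5}{2} = 87 \cdot \frac{125}{2} = \frac{10875}{2}$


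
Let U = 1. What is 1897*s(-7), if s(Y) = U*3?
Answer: 5691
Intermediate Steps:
s(Y) = 3 (s(Y) = 1*3 = 3)
1897*s(-7) = 1897*3 = 5691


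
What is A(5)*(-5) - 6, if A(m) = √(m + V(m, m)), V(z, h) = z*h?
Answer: -6 - 5*√30 ≈ -33.386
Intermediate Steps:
V(z, h) = h*z
A(m) = √(m + m²) (A(m) = √(m + m*m) = √(m + m²))
A(5)*(-5) - 6 = √(5*(1 + 5))*(-5) - 6 = √(5*6)*(-5) - 6 = √30*(-5) - 6 = -5*√30 - 6 = -6 - 5*√30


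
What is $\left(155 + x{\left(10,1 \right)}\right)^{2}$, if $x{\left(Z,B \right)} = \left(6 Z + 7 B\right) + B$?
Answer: $49729$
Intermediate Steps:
$x{\left(Z,B \right)} = 6 Z + 8 B$
$\left(155 + x{\left(10,1 \right)}\right)^{2} = \left(155 + \left(6 \cdot 10 + 8 \cdot 1\right)\right)^{2} = \left(155 + \left(60 + 8\right)\right)^{2} = \left(155 + 68\right)^{2} = 223^{2} = 49729$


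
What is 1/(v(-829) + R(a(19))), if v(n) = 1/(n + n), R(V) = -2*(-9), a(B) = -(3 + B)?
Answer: 1658/29843 ≈ 0.055557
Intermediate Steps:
a(B) = -3 - B
R(V) = 18
v(n) = 1/(2*n)
1/(v(-829) + R(a(19))) = 1/((½)/(-829) + 18) = 1/((½)*(-1/829) + 18) = 1/(-1/1658 + 18) = 1/(29843/1658) = 1658/29843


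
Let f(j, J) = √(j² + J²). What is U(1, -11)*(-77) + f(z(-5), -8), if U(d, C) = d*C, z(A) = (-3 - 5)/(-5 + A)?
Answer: 847 + 4*√101/5 ≈ 855.04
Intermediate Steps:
z(A) = -8/(-5 + A)
U(d, C) = C*d
f(j, J) = √(J² + j²)
U(1, -11)*(-77) + f(z(-5), -8) = -11*1*(-77) + √((-8)² + (-8/(-5 - 5))²) = -11*(-77) + √(64 + (-8/(-10))²) = 847 + √(64 + (-8*(-⅒))²) = 847 + √(64 + (⅘)²) = 847 + √(64 + 16/25) = 847 + √(1616/25) = 847 + 4*√101/5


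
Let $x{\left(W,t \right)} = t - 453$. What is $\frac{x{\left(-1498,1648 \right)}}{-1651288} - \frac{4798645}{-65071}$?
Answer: $\frac{7923867144915}{107450961448} \approx 73.744$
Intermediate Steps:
$x{\left(W,t \right)} = -453 + t$ ($x{\left(W,t \right)} = t - 453 = -453 + t$)
$\frac{x{\left(-1498,1648 \right)}}{-1651288} - \frac{4798645}{-65071} = \frac{-453 + 1648}{-1651288} - \frac{4798645}{-65071} = 1195 \left(- \frac{1}{1651288}\right) - - \frac{4798645}{65071} = - \frac{1195}{1651288} + \frac{4798645}{65071} = \frac{7923867144915}{107450961448}$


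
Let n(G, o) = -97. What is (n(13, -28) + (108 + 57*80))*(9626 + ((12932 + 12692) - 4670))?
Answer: 139781180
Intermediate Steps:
(n(13, -28) + (108 + 57*80))*(9626 + ((12932 + 12692) - 4670)) = (-97 + (108 + 57*80))*(9626 + ((12932 + 12692) - 4670)) = (-97 + (108 + 4560))*(9626 + (25624 - 4670)) = (-97 + 4668)*(9626 + 20954) = 4571*30580 = 139781180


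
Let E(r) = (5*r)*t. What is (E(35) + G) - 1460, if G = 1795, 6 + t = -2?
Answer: -1065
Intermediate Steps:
t = -8 (t = -6 - 2 = -8)
E(r) = -40*r (E(r) = (5*r)*(-8) = -40*r)
(E(35) + G) - 1460 = (-40*35 + 1795) - 1460 = (-1400 + 1795) - 1460 = 395 - 1460 = -1065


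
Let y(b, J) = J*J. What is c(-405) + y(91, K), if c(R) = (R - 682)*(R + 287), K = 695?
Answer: 611291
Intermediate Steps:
y(b, J) = J²
c(R) = (-682 + R)*(287 + R)
c(-405) + y(91, K) = (-195734 + (-405)² - 395*(-405)) + 695² = (-195734 + 164025 + 159975) + 483025 = 128266 + 483025 = 611291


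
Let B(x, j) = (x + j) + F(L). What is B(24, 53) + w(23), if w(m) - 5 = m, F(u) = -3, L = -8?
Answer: 102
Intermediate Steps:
B(x, j) = -3 + j + x (B(x, j) = (x + j) - 3 = (j + x) - 3 = -3 + j + x)
w(m) = 5 + m
B(24, 53) + w(23) = (-3 + 53 + 24) + (5 + 23) = 74 + 28 = 102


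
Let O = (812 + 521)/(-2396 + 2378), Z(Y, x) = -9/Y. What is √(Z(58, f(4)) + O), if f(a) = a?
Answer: I*√561701/87 ≈ 8.6146*I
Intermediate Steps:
O = -1333/18 (O = 1333/(-18) = 1333*(-1/18) = -1333/18 ≈ -74.056)
√(Z(58, f(4)) + O) = √(-9/58 - 1333/18) = √(-19369/261) = I*√561701/87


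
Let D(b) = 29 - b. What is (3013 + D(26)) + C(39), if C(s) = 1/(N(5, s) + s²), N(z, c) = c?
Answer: 4704961/1560 ≈ 3016.0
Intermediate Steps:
C(s) = 1/(s + s²)
(3013 + D(26)) + C(39) = (3013 + (29 - 1*26)) + 1/(39*(1 + 39)) = (3013 + (29 - 26)) + (1/39)/40 = (3013 + 3) + (1/39)*(1/40) = 3016 + 1/1560 = 4704961/1560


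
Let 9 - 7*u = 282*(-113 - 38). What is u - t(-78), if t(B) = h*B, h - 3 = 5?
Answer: 46959/7 ≈ 6708.4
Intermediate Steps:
h = 8 (h = 3 + 5 = 8)
t(B) = 8*B
u = 42591/7 (u = 9/7 - 282*(-113 - 38)/7 = 9/7 - 282*(-151)/7 = 9/7 - 1/7*(-42582) = 9/7 + 42582/7 = 42591/7 ≈ 6084.4)
u - t(-78) = 42591/7 - 8*(-78) = 42591/7 - 1*(-624) = 42591/7 + 624 = 46959/7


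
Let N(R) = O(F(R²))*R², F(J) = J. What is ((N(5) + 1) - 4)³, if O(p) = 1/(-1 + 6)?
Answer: 8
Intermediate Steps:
O(p) = ⅕ (O(p) = 1/5 = ⅕)
N(R) = R²/5
((N(5) + 1) - 4)³ = (((⅕)*5² + 1) - 4)³ = (((⅕)*25 + 1) - 4)³ = ((5 + 1) - 4)³ = (6 - 4)³ = 2³ = 8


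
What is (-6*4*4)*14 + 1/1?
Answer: -1343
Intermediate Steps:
(-6*4*4)*14 + 1/1 = (-1*24*4)*14 + 1 = -24*4*14 + 1 = -96*14 + 1 = -1344 + 1 = -1343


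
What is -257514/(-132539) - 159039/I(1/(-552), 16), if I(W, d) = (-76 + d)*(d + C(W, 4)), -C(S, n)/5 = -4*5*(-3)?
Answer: -5563610487/752821520 ≈ -7.3903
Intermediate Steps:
C(S, n) = -300 (C(S, n) = -5*(-4*5)*(-3) = -(-100)*(-3) = -5*60 = -300)
I(W, d) = (-300 + d)*(-76 + d) (I(W, d) = (-76 + d)*(d - 300) = (-76 + d)*(-300 + d) = (-300 + d)*(-76 + d))
-257514/(-132539) - 159039/I(1/(-552), 16) = -257514/(-132539) - 159039/(22800 + 16² - 376*16) = -257514*(-1/132539) - 159039/(22800 + 256 - 6016) = 257514/132539 - 159039/17040 = 257514/132539 - 159039*1/17040 = 257514/132539 - 53013/5680 = -5563610487/752821520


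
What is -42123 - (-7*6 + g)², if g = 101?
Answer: -45604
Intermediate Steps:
-42123 - (-7*6 + g)² = -42123 - (-7*6 + 101)² = -42123 - (-42 + 101)² = -42123 - 1*59² = -42123 - 1*3481 = -42123 - 3481 = -45604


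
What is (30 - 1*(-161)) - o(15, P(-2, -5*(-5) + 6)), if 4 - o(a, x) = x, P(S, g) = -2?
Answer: 185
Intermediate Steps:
o(a, x) = 4 - x
(30 - 1*(-161)) - o(15, P(-2, -5*(-5) + 6)) = (30 - 1*(-161)) - (4 - 1*(-2)) = (30 + 161) - (4 + 2) = 191 - 1*6 = 191 - 6 = 185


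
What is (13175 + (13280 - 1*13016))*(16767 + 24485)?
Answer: 554385628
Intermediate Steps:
(13175 + (13280 - 1*13016))*(16767 + 24485) = (13175 + (13280 - 13016))*41252 = (13175 + 264)*41252 = 13439*41252 = 554385628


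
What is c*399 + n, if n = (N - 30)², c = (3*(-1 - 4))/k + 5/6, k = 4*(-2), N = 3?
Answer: 14477/8 ≈ 1809.6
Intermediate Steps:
k = -8
c = 65/24 (c = (3*(-1 - 4))/(-8) + 5/6 = (3*(-5))*(-⅛) + 5*(⅙) = -15*(-⅛) + ⅚ = 15/8 + ⅚ = 65/24 ≈ 2.7083)
n = 729 (n = (3 - 30)² = (-27)² = 729)
c*399 + n = (65/24)*399 + 729 = 8645/8 + 729 = 14477/8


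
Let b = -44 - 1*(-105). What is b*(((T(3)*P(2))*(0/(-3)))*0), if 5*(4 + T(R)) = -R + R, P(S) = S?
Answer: 0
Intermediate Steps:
b = 61 (b = -44 + 105 = 61)
T(R) = -4 (T(R) = -4 + (-R + R)/5 = -4 + (⅕)*0 = -4 + 0 = -4)
b*(((T(3)*P(2))*(0/(-3)))*0) = 61*(((-4*2)*(0/(-3)))*0) = 61*(-0*(-1)/3*0) = 61*(-8*0*0) = 61*(0*0) = 61*0 = 0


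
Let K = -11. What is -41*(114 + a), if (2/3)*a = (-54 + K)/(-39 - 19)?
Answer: -550179/116 ≈ -4742.9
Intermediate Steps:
a = 195/116 (a = 3*((-54 - 11)/(-39 - 19))/2 = 3*(-65/(-58))/2 = 3*(-65*(-1/58))/2 = (3/2)*(65/58) = 195/116 ≈ 1.6810)
-41*(114 + a) = -41*(114 + 195/116) = -41*13419/116 = -550179/116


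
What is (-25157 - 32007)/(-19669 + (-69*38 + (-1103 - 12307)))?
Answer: 57164/35701 ≈ 1.6012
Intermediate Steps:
(-25157 - 32007)/(-19669 + (-69*38 + (-1103 - 12307))) = -57164/(-19669 + (-2622 - 13410)) = -57164/(-19669 - 16032) = -57164/(-35701) = -57164*(-1/35701) = 57164/35701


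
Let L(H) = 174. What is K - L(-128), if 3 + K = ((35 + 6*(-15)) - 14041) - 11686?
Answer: -25959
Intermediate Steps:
K = -25785 (K = -3 + (((35 + 6*(-15)) - 14041) - 11686) = -3 + (((35 - 90) - 14041) - 11686) = -3 + ((-55 - 14041) - 11686) = -3 + (-14096 - 11686) = -3 - 25782 = -25785)
K - L(-128) = -25785 - 1*174 = -25785 - 174 = -25959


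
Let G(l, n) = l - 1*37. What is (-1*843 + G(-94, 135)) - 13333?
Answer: -14307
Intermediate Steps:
G(l, n) = -37 + l (G(l, n) = l - 37 = -37 + l)
(-1*843 + G(-94, 135)) - 13333 = (-1*843 + (-37 - 94)) - 13333 = (-843 - 131) - 13333 = -974 - 13333 = -14307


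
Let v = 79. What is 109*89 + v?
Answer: 9780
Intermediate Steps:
109*89 + v = 109*89 + 79 = 9701 + 79 = 9780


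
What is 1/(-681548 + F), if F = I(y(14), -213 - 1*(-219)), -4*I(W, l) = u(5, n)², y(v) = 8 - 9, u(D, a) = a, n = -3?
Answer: -4/2726201 ≈ -1.4672e-6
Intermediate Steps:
y(v) = -1
I(W, l) = -9/4 (I(W, l) = -¼*(-3)² = -¼*9 = -9/4)
F = -9/4 ≈ -2.2500
1/(-681548 + F) = 1/(-681548 - 9/4) = 1/(-2726201/4) = -4/2726201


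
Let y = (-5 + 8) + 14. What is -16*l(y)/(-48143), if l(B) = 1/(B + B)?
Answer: 8/818431 ≈ 9.7748e-6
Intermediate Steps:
y = 17 (y = 3 + 14 = 17)
l(B) = 1/(2*B)
-16*l(y)/(-48143) = -8/17/(-48143) = -8/17*(-1/48143) = 8/818431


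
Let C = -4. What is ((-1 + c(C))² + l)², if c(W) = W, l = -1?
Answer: 576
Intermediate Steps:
((-1 + c(C))² + l)² = ((-1 - 4)² - 1)² = ((-5)² - 1)² = (25 - 1)² = 24² = 576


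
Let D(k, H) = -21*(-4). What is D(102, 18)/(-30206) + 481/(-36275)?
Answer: -8788093/547861325 ≈ -0.016041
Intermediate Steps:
D(k, H) = 84
D(102, 18)/(-30206) + 481/(-36275) = 84/(-30206) + 481/(-36275) = 84*(-1/30206) + 481*(-1/36275) = -42/15103 - 481/36275 = -8788093/547861325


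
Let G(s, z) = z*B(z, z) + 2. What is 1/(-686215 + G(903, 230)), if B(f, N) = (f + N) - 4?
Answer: -1/581333 ≈ -1.7202e-6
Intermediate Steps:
B(f, N) = -4 + N + f (B(f, N) = (N + f) - 4 = -4 + N + f)
G(s, z) = 2 + z*(-4 + 2*z) (G(s, z) = z*(-4 + z + z) + 2 = z*(-4 + 2*z) + 2 = 2 + z*(-4 + 2*z))
1/(-686215 + G(903, 230)) = 1/(-686215 + (2 + 2*230*(-2 + 230))) = 1/(-686215 + (2 + 2*230*228)) = 1/(-686215 + (2 + 104880)) = 1/(-686215 + 104882) = 1/(-581333) = -1/581333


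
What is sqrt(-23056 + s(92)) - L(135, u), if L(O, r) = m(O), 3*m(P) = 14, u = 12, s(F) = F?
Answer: -14/3 + 2*I*sqrt(5741) ≈ -4.6667 + 151.54*I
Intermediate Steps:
m(P) = 14/3 (m(P) = (1/3)*14 = 14/3)
L(O, r) = 14/3
sqrt(-23056 + s(92)) - L(135, u) = sqrt(-23056 + 92) - 1*14/3 = sqrt(-22964) - 14/3 = 2*I*sqrt(5741) - 14/3 = -14/3 + 2*I*sqrt(5741)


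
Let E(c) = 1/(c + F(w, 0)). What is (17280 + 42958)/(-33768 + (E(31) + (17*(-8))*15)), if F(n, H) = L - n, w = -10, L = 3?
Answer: -2650472/1575551 ≈ -1.6823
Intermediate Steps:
F(n, H) = 3 - n
E(c) = 1/(13 + c) (E(c) = 1/(c + (3 - 1*(-10))) = 1/(c + (3 + 10)) = 1/(c + 13) = 1/(13 + c))
(17280 + 42958)/(-33768 + (E(31) + (17*(-8))*15)) = (17280 + 42958)/(-33768 + (1/(13 + 31) + (17*(-8))*15)) = 60238/(-33768 + (1/44 - 136*15)) = 60238/(-33768 + (1/44 - 2040)) = 60238/(-33768 - 89759/44) = 60238/(-1575551/44) = 60238*(-44/1575551) = -2650472/1575551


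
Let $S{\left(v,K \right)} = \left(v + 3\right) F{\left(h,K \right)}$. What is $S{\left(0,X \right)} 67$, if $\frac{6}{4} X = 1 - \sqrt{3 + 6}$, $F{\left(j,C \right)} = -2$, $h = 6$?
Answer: $-402$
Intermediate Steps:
$X = - \frac{4}{3}$ ($X = \frac{2 \left(1 - \sqrt{3 + 6}\right)}{3} = \frac{2 \left(1 - \sqrt{9}\right)}{3} = \frac{2 \left(1 - 3\right)}{3} = \frac{2}{3} \left(-2\right) = - \frac{4}{3} \approx -1.3333$)
$S{\left(v,K \right)} = -6 - 2 v$ ($S{\left(v,K \right)} = \left(v + 3\right) \left(-2\right) = \left(3 + v\right) \left(-2\right) = -6 - 2 v$)
$S{\left(0,X \right)} 67 = \left(-6 - 0\right) 67 = \left(-6 + 0\right) 67 = \left(-6\right) 67 = -402$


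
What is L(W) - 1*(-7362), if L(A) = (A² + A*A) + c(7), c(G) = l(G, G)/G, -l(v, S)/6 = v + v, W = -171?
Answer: 65832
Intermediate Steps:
l(v, S) = -12*v (l(v, S) = -6*(v + v) = -12*v)
c(G) = -12 (c(G) = (-12*G)/G = -12)
L(A) = -12 + 2*A² (L(A) = (A² + A*A) - 12 = (A² + A²) - 12 = 2*A² - 12 = -12 + 2*A²)
L(W) - 1*(-7362) = (-12 + 2*(-171)²) - 1*(-7362) = (-12 + 2*29241) + 7362 = (-12 + 58482) + 7362 = 58470 + 7362 = 65832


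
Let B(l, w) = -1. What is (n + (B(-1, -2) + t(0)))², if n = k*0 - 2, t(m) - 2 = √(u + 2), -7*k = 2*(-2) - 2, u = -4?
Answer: (1 - I*√2)² ≈ -1.0 - 2.8284*I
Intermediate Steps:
k = 6/7 (k = -(2*(-2) - 2)/7 = -(-4 - 2)/7 = -⅐*(-6) = 6/7 ≈ 0.85714)
t(m) = 2 + I*√2 (t(m) = 2 + √(-4 + 2) = 2 + √(-2) = 2 + I*√2)
n = -2 (n = (6/7)*0 - 2 = 0 - 2 = -2)
(n + (B(-1, -2) + t(0)))² = (-2 + (-1 + (2 + I*√2)))² = (-2 + (1 + I*√2))² = (-1 + I*√2)²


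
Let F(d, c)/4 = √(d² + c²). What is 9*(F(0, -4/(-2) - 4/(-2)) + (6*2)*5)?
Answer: 684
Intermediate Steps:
F(d, c) = 4*√(c² + d²) (F(d, c) = 4*√(d² + c²) = 4*√(c² + d²))
9*(F(0, -4/(-2) - 4/(-2)) + (6*2)*5) = 9*(4*√((-4/(-2) - 4/(-2))² + 0²) + (6*2)*5) = 9*(4*√((-4*(-½) - 4*(-½))² + 0) + 12*5) = 9*(4*√((2 + 2)² + 0) + 60) = 9*(4*√(4² + 0) + 60) = 9*(4*√(16 + 0) + 60) = 9*(4*√16 + 60) = 9*(4*4 + 60) = 9*(16 + 60) = 9*76 = 684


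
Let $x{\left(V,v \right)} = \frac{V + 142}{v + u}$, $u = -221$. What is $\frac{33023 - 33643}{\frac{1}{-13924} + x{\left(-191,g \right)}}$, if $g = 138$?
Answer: $- \frac{716529040}{682193} \approx -1050.3$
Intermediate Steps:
$x{\left(V,v \right)} = \frac{142 + V}{-221 + v}$ ($x{\left(V,v \right)} = \frac{V + 142}{v - 221} = \frac{142 + V}{-221 + v}$)
$\frac{33023 - 33643}{\frac{1}{-13924} + x{\left(-191,g \right)}} = \frac{33023 - 33643}{\frac{1}{-13924} + \frac{142 - 191}{-221 + 138}} = - \frac{620}{- \frac{1}{13924} + \frac{1}{-83} \left(-49\right)} = - \frac{620}{- \frac{1}{13924} - - \frac{49}{83}} = - \frac{620}{- \frac{1}{13924} + \frac{49}{83}} = - \frac{620}{\frac{682193}{1155692}} = \left(-620\right) \frac{1155692}{682193} = - \frac{716529040}{682193}$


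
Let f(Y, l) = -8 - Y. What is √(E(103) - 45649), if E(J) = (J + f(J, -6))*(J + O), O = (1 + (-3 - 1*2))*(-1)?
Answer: I*√46505 ≈ 215.65*I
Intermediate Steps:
O = 4 (O = (1 + (-3 - 2))*(-1) = (1 - 5)*(-1) = -4*(-1) = 4)
E(J) = -32 - 8*J (E(J) = (J + (-8 - J))*(J + 4) = -8*(4 + J) = -32 - 8*J)
√(E(103) - 45649) = √((-32 - 8*103) - 45649) = √((-32 - 824) - 45649) = √(-856 - 45649) = √(-46505) = I*√46505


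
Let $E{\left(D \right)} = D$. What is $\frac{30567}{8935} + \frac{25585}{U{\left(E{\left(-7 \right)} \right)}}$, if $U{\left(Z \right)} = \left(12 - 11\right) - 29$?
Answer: $- \frac{32535157}{35740} \approx -910.33$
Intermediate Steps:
$U{\left(Z \right)} = -28$ ($U{\left(Z \right)} = 1 - 29 = -28$)
$\frac{30567}{8935} + \frac{25585}{U{\left(E{\left(-7 \right)} \right)}} = \frac{30567}{8935} + \frac{25585}{-28} = 30567 \cdot \frac{1}{8935} + 25585 \left(- \frac{1}{28}\right) = \frac{30567}{8935} - \frac{3655}{4} = - \frac{32535157}{35740}$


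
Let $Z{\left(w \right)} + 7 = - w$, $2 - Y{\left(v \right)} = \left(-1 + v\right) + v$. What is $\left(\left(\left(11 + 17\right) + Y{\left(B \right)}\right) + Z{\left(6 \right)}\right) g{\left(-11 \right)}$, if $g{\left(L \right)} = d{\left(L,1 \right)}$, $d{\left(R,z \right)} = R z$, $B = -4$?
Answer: $-286$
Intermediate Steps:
$Y{\left(v \right)} = 3 - 2 v$ ($Y{\left(v \right)} = 2 - \left(\left(-1 + v\right) + v\right) = 2 - \left(-1 + 2 v\right) = 3 - 2 v$)
$Z{\left(w \right)} = -7 - w$
$g{\left(L \right)} = L$ ($g{\left(L \right)} = L 1 = L$)
$\left(\left(\left(11 + 17\right) + Y{\left(B \right)}\right) + Z{\left(6 \right)}\right) g{\left(-11 \right)} = \left(\left(\left(11 + 17\right) + \left(3 - -8\right)\right) - 13\right) \left(-11\right) = \left(\left(28 + \left(3 + 8\right)\right) - 13\right) \left(-11\right) = \left(\left(28 + 11\right) - 13\right) \left(-11\right) = \left(39 - 13\right) \left(-11\right) = 26 \left(-11\right) = -286$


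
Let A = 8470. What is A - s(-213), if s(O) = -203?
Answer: 8673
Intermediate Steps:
A - s(-213) = 8470 - 1*(-203) = 8470 + 203 = 8673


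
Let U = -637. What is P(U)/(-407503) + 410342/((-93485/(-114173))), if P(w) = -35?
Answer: 19091506248348473/38095417955 ≈ 5.0115e+5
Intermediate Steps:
P(U)/(-407503) + 410342/((-93485/(-114173))) = -35/(-407503) + 410342/((-93485/(-114173))) = -35*(-1/407503) + 410342/((-93485*(-1/114173))) = 35/407503 + 410342/(93485/114173) = 35/407503 + 410342*(114173/93485) = 35/407503 + 46849977166/93485 = 19091506248348473/38095417955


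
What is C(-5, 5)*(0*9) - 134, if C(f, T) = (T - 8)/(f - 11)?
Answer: -134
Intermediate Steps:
C(f, T) = (-8 + T)/(-11 + f)
C(-5, 5)*(0*9) - 134 = ((-8 + 5)/(-11 - 5))*(0*9) - 134 = (-3/(-16))*0 - 134 = -1/16*(-3)*0 - 134 = (3/16)*0 - 134 = 0 - 134 = -134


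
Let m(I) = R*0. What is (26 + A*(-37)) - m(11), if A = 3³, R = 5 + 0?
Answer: -973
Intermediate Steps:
R = 5
A = 27
m(I) = 0 (m(I) = 5*0 = 0)
(26 + A*(-37)) - m(11) = (26 + 27*(-37)) - 1*0 = (26 - 999) + 0 = -973 + 0 = -973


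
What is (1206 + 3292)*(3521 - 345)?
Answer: 14285648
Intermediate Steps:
(1206 + 3292)*(3521 - 345) = 4498*3176 = 14285648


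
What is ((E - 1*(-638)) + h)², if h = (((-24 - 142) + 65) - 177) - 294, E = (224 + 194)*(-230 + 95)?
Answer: 3176900496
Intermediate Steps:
E = -56430 (E = 418*(-135) = -56430)
h = -572 (h = ((-166 + 65) - 177) - 294 = (-101 - 177) - 294 = -278 - 294 = -572)
((E - 1*(-638)) + h)² = ((-56430 - 1*(-638)) - 572)² = ((-56430 + 638) - 572)² = (-55792 - 572)² = (-56364)² = 3176900496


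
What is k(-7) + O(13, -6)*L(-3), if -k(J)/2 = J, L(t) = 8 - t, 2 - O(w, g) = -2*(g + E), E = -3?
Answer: -162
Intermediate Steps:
O(w, g) = -4 + 2*g (O(w, g) = 2 - (-2)*(g - 3) = 2 - (-2)*(-3 + g) = 2 - (6 - 2*g) = 2 + (-6 + 2*g) = -4 + 2*g)
k(J) = -2*J
k(-7) + O(13, -6)*L(-3) = -2*(-7) + (-4 + 2*(-6))*(8 - 1*(-3)) = 14 + (-4 - 12)*(8 + 3) = 14 - 16*11 = 14 - 176 = -162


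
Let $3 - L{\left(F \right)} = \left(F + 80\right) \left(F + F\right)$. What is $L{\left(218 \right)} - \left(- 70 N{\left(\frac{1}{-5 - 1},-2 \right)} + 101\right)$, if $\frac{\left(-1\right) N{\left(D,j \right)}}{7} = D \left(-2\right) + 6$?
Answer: $- \frac{399388}{3} \approx -1.3313 \cdot 10^{5}$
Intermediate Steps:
$L{\left(F \right)} = 3 - 2 F \left(80 + F\right)$ ($L{\left(F \right)} = 3 - \left(F + 80\right) \left(F + F\right) = 3 - \left(80 + F\right) 2 F = 3 - 2 F \left(80 + F\right)$)
$N{\left(D,j \right)} = -42 + 14 D$ ($N{\left(D,j \right)} = - 7 \left(D \left(-2\right) + 6\right) = - 7 \left(- 2 D + 6\right) = - 7 \left(6 - 2 D\right) = -42 + 14 D$)
$L{\left(218 \right)} - \left(- 70 N{\left(\frac{1}{-5 - 1},-2 \right)} + 101\right) = \left(3 - 34880 - 2 \cdot 218^{2}\right) - \left(- 70 \left(-42 + \frac{14}{-5 - 1}\right) + 101\right) = \left(3 - 34880 - 95048\right) - \left(- 70 \left(-42 + \frac{14}{-6}\right) + 101\right) = \left(3 - 34880 - 95048\right) - \left(- 70 \left(-42 + 14 \left(- \frac{1}{6}\right)\right) + 101\right) = -129925 - \left(- 70 \left(-42 - \frac{7}{3}\right) + 101\right) = -129925 - \left(\left(-70\right) \left(- \frac{133}{3}\right) + 101\right) = -129925 - \left(\frac{9310}{3} + 101\right) = -129925 - \frac{9613}{3} = - \frac{399388}{3}$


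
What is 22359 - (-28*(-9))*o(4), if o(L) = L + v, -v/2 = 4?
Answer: 23367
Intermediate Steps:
v = -8 (v = -2*4 = -8)
o(L) = -8 + L (o(L) = L - 8 = -8 + L)
22359 - (-28*(-9))*o(4) = 22359 - (-28*(-9))*(-8 + 4) = 22359 - 252*(-4) = 22359 - 1*(-1008) = 22359 + 1008 = 23367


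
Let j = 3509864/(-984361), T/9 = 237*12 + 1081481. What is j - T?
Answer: -9606308681789/984361 ≈ -9.7589e+6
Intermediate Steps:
T = 9758925 (T = 9*(237*12 + 1081481) = 9*(2844 + 1081481) = 9*1084325 = 9758925)
j = -3509864/984361 (j = 3509864*(-1/984361) = -3509864/984361 ≈ -3.5656)
j - T = -3509864/984361 - 1*9758925 = -3509864/984361 - 9758925 = -9606308681789/984361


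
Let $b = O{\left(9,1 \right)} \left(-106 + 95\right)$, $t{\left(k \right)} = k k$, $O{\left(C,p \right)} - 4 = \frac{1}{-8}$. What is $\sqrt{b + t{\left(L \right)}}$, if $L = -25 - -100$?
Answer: $\frac{\sqrt{89318}}{4} \approx 74.715$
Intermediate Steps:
$O{\left(C,p \right)} = \frac{31}{8}$ ($O{\left(C,p \right)} = 4 + \frac{1}{-8} = 4 - \frac{1}{8} = \frac{31}{8}$)
$L = 75$ ($L = -25 + 100 = 75$)
$t{\left(k \right)} = k^{2}$
$b = - \frac{341}{8}$ ($b = \frac{31 \left(-106 + 95\right)}{8} = \frac{31}{8} \left(-11\right) = - \frac{341}{8} \approx -42.625$)
$\sqrt{b + t{\left(L \right)}} = \sqrt{- \frac{341}{8} + 75^{2}} = \sqrt{- \frac{341}{8} + 5625} = \sqrt{\frac{44659}{8}} = \frac{\sqrt{89318}}{4}$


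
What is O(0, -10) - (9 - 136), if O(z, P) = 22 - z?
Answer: 149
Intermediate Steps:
O(0, -10) - (9 - 136) = (22 - 1*0) - (9 - 136) = (22 + 0) - 1*(-127) = 22 + 127 = 149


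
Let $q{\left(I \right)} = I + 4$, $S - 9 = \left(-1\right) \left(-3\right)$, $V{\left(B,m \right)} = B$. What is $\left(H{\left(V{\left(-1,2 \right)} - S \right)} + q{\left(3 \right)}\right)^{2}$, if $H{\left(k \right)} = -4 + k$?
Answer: $100$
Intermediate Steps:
$S = 12$ ($S = 9 - -3 = 9 + 3 = 12$)
$q{\left(I \right)} = 4 + I$
$\left(H{\left(V{\left(-1,2 \right)} - S \right)} + q{\left(3 \right)}\right)^{2} = \left(\left(-4 - 13\right) + \left(4 + 3\right)\right)^{2} = \left(\left(-4 - 13\right) + 7\right)^{2} = \left(-17 + 7\right)^{2} = \left(-10\right)^{2} = 100$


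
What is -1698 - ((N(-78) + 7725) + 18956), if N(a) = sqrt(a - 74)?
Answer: -28379 - 2*I*sqrt(38) ≈ -28379.0 - 12.329*I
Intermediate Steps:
N(a) = sqrt(-74 + a)
-1698 - ((N(-78) + 7725) + 18956) = -1698 - ((sqrt(-74 - 78) + 7725) + 18956) = -1698 - ((sqrt(-152) + 7725) + 18956) = -1698 - ((2*I*sqrt(38) + 7725) + 18956) = -1698 - ((7725 + 2*I*sqrt(38)) + 18956) = -1698 - (26681 + 2*I*sqrt(38)) = -1698 + (-26681 - 2*I*sqrt(38)) = -28379 - 2*I*sqrt(38)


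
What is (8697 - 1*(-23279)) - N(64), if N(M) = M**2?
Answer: 27880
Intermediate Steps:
(8697 - 1*(-23279)) - N(64) = (8697 - 1*(-23279)) - 1*64**2 = (8697 + 23279) - 1*4096 = 31976 - 4096 = 27880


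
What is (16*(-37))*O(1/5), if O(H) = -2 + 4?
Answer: -1184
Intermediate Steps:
O(H) = 2
(16*(-37))*O(1/5) = (16*(-37))*2 = -592*2 = -1184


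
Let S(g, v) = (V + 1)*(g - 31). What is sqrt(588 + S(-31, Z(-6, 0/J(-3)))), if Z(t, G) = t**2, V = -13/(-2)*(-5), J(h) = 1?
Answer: 11*sqrt(21) ≈ 50.408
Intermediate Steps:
V = -65/2 (V = -13*(-1/2)*(-5) = (13/2)*(-5) = -65/2 ≈ -32.500)
S(g, v) = 1953/2 - 63*g/2 (S(g, v) = (-65/2 + 1)*(g - 31) = -63*(-31 + g)/2 = 1953/2 - 63*g/2)
sqrt(588 + S(-31, Z(-6, 0/J(-3)))) = sqrt(588 + (1953/2 - 63/2*(-31))) = sqrt(588 + (1953/2 + 1953/2)) = sqrt(588 + 1953) = sqrt(2541) = 11*sqrt(21)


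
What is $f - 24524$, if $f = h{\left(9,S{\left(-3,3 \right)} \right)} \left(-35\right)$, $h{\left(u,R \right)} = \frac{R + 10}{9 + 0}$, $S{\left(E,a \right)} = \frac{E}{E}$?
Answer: $- \frac{221101}{9} \approx -24567.0$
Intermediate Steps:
$S{\left(E,a \right)} = 1$
$h{\left(u,R \right)} = \frac{10}{9} + \frac{R}{9}$ ($h{\left(u,R \right)} = \frac{10 + R}{9} = \left(10 + R\right) \frac{1}{9} = \frac{10}{9} + \frac{R}{9}$)
$f = - \frac{385}{9}$ ($f = \left(\frac{10}{9} + \frac{1}{9} \cdot 1\right) \left(-35\right) = \left(\frac{10}{9} + \frac{1}{9}\right) \left(-35\right) = \frac{11}{9} \left(-35\right) = - \frac{385}{9} \approx -42.778$)
$f - 24524 = - \frac{385}{9} - 24524 = - \frac{221101}{9}$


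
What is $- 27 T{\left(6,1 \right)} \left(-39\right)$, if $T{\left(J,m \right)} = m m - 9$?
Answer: $-8424$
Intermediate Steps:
$T{\left(J,m \right)} = -9 + m^{2}$ ($T{\left(J,m \right)} = m^{2} - 9 = -9 + m^{2}$)
$- 27 T{\left(6,1 \right)} \left(-39\right) = - 27 \left(-9 + 1^{2}\right) \left(-39\right) = - 27 \left(-9 + 1\right) \left(-39\right) = \left(-27\right) \left(-8\right) \left(-39\right) = 216 \left(-39\right) = -8424$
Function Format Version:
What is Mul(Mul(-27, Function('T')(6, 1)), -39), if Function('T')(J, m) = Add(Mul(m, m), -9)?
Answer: -8424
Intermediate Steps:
Function('T')(J, m) = Add(-9, Pow(m, 2)) (Function('T')(J, m) = Add(Pow(m, 2), -9) = Add(-9, Pow(m, 2)))
Mul(Mul(-27, Function('T')(6, 1)), -39) = Mul(Mul(-27, Add(-9, Pow(1, 2))), -39) = Mul(Mul(-27, Add(-9, 1)), -39) = Mul(Mul(-27, -8), -39) = Mul(216, -39) = -8424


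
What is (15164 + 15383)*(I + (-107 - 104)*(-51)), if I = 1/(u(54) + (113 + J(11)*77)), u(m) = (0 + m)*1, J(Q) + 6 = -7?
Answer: 274149336131/834 ≈ 3.2872e+8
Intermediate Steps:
J(Q) = -13 (J(Q) = -6 - 7 = -13)
u(m) = m (u(m) = m*1 = m)
I = -1/834 (I = 1/(54 + (113 - 13*77)) = 1/(54 + (113 - 1001)) = 1/(54 - 888) = 1/(-834) = -1/834 ≈ -0.0011990)
(15164 + 15383)*(I + (-107 - 104)*(-51)) = (15164 + 15383)*(-1/834 + (-107 - 104)*(-51)) = 30547*(-1/834 - 211*(-51)) = 30547*(-1/834 + 10761) = 30547*(8974673/834) = 274149336131/834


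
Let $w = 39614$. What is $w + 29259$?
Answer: $68873$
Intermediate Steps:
$w + 29259 = 39614 + 29259 = 68873$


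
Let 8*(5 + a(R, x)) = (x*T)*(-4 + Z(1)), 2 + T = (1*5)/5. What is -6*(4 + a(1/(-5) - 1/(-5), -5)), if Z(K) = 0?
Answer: 21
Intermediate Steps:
T = -1 (T = -2 + (1*5)/5 = -2 + 5*(⅕) = -2 + 1 = -1)
a(R, x) = -5 + x/2 (a(R, x) = -5 + ((x*(-1))*(-4 + 0))/8 = -5 + (-x*(-4))/8 = -5 + (4*x)/8 = -5 + x/2)
-6*(4 + a(1/(-5) - 1/(-5), -5)) = -6*(4 + (-5 + (½)*(-5))) = -6*(4 + (-5 - 5/2)) = -6*(4 - 15/2) = -6*(-7/2) = 21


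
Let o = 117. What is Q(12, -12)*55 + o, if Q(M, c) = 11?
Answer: 722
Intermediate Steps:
Q(12, -12)*55 + o = 11*55 + 117 = 605 + 117 = 722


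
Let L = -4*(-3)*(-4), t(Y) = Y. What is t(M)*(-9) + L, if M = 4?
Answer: -84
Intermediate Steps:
L = -48 (L = 12*(-4) = -48)
t(M)*(-9) + L = 4*(-9) - 48 = -36 - 48 = -84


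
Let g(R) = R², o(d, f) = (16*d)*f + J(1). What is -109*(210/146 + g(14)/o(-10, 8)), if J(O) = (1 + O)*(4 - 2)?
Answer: -3261062/23287 ≈ -140.04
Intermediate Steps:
J(O) = 2 + 2*O (J(O) = (1 + O)*2 = 2 + 2*O)
o(d, f) = 4 + 16*d*f (o(d, f) = (16*d)*f + (2 + 2*1) = 16*d*f + (2 + 2) = 16*d*f + 4 = 4 + 16*d*f)
-109*(210/146 + g(14)/o(-10, 8)) = -109*(210/146 + 14²/(4 + 16*(-10)*8)) = -109*(210*(1/146) + 196/(4 - 1280)) = -109*(105/73 + 196/(-1276)) = -109*(105/73 + 196*(-1/1276)) = -109*(105/73 - 49/319) = -109*29918/23287 = -3261062/23287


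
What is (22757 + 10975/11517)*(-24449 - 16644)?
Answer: -10770612714992/11517 ≈ -9.3519e+8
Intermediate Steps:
(22757 + 10975/11517)*(-24449 - 16644) = (22757 + 10975*(1/11517))*(-41093) = (22757 + 10975/11517)*(-41093) = (262103344/11517)*(-41093) = -10770612714992/11517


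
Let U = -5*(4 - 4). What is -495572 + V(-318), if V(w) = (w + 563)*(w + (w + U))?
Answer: -651392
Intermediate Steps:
U = 0 (U = -5*0 = 0)
V(w) = 2*w*(563 + w) (V(w) = (w + 563)*(w + (w + 0)) = (563 + w)*(w + w) = (563 + w)*(2*w) = 2*w*(563 + w))
-495572 + V(-318) = -495572 + 2*(-318)*(563 - 318) = -495572 + 2*(-318)*245 = -495572 - 155820 = -651392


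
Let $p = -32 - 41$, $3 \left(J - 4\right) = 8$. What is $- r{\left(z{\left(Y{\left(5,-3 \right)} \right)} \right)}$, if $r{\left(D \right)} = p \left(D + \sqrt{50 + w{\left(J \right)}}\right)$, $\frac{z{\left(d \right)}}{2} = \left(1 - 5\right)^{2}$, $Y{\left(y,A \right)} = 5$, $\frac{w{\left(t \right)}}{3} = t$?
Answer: $2336 + 73 \sqrt{70} \approx 2946.8$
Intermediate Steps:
$J = \frac{20}{3}$ ($J = 4 + \frac{1}{3} \cdot 8 = 4 + \frac{8}{3} = \frac{20}{3} \approx 6.6667$)
$w{\left(t \right)} = 3 t$
$p = -73$
$z{\left(d \right)} = 32$ ($z{\left(d \right)} = 2 \left(1 - 5\right)^{2} = 2 \left(-4\right)^{2} = 2 \cdot 16 = 32$)
$r{\left(D \right)} = - 73 D - 73 \sqrt{70}$ ($r{\left(D \right)} = - 73 \left(D + \sqrt{50 + 3 \cdot \frac{20}{3}}\right) = - 73 \left(D + \sqrt{50 + 20}\right) = - 73 \left(D + \sqrt{70}\right) = - 73 D - 73 \sqrt{70}$)
$- r{\left(z{\left(Y{\left(5,-3 \right)} \right)} \right)} = - (\left(-73\right) 32 - 73 \sqrt{70}) = - (-2336 - 73 \sqrt{70}) = 2336 + 73 \sqrt{70}$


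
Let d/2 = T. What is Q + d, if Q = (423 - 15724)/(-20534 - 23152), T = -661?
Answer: -57737591/43686 ≈ -1321.7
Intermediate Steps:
Q = 15301/43686 (Q = -15301/(-43686) = -15301*(-1/43686) = 15301/43686 ≈ 0.35025)
d = -1322 (d = 2*(-661) = -1322)
Q + d = 15301/43686 - 1322 = -57737591/43686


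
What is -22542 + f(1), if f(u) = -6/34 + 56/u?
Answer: -382265/17 ≈ -22486.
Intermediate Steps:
f(u) = -3/17 + 56/u (f(u) = -6*1/34 + 56/u = -3/17 + 56/u)
-22542 + f(1) = -22542 + (-3/17 + 56/1) = -22542 + (-3/17 + 56*1) = -22542 + (-3/17 + 56) = -22542 + 949/17 = -382265/17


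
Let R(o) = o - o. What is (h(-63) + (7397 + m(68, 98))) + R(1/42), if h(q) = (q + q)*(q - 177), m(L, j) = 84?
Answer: 37721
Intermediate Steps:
R(o) = 0
h(q) = 2*q*(-177 + q) (h(q) = (2*q)*(-177 + q) = 2*q*(-177 + q))
(h(-63) + (7397 + m(68, 98))) + R(1/42) = (2*(-63)*(-177 - 63) + (7397 + 84)) + 0 = (2*(-63)*(-240) + 7481) + 0 = (30240 + 7481) + 0 = 37721 + 0 = 37721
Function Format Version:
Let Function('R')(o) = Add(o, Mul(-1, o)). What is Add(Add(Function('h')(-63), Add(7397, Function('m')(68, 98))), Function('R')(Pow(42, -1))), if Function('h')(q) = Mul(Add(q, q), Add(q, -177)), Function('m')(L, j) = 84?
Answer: 37721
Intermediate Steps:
Function('R')(o) = 0
Function('h')(q) = Mul(2, q, Add(-177, q)) (Function('h')(q) = Mul(Mul(2, q), Add(-177, q)) = Mul(2, q, Add(-177, q)))
Add(Add(Function('h')(-63), Add(7397, Function('m')(68, 98))), Function('R')(Pow(42, -1))) = Add(Add(Mul(2, -63, Add(-177, -63)), Add(7397, 84)), 0) = Add(Add(Mul(2, -63, -240), 7481), 0) = Add(Add(30240, 7481), 0) = Add(37721, 0) = 37721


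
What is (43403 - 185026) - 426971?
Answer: -568594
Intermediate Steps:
(43403 - 185026) - 426971 = -141623 - 426971 = -568594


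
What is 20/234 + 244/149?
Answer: 30038/17433 ≈ 1.7231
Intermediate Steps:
20/234 + 244/149 = 20*(1/234) + 244*(1/149) = 10/117 + 244/149 = 30038/17433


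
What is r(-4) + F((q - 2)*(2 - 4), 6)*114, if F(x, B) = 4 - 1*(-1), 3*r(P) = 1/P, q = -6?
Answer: 6839/12 ≈ 569.92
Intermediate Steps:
r(P) = 1/(3*P)
F(x, B) = 5 (F(x, B) = 4 + 1 = 5)
r(-4) + F((q - 2)*(2 - 4), 6)*114 = (⅓)/(-4) + 5*114 = (⅓)*(-¼) + 570 = -1/12 + 570 = 6839/12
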